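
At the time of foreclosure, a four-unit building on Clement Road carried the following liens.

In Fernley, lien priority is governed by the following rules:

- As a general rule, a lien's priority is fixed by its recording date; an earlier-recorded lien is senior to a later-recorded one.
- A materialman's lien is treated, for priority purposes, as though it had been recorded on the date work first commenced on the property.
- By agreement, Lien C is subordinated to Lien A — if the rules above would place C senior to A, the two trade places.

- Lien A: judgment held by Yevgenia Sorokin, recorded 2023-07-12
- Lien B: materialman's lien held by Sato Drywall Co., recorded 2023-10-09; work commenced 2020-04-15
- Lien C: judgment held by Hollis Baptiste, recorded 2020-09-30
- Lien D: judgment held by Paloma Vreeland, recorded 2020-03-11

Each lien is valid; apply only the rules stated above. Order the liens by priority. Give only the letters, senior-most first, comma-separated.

D, B, A, C

Adjusting effective dates: B is treated as recorded 2020-04-15, the work-commencement date.
Sorted by effective date: D (2020-03-11), B (2020-04-15), C (2020-09-30), A (2023-07-12).
C is senior to A before the subordination, so the two trade places.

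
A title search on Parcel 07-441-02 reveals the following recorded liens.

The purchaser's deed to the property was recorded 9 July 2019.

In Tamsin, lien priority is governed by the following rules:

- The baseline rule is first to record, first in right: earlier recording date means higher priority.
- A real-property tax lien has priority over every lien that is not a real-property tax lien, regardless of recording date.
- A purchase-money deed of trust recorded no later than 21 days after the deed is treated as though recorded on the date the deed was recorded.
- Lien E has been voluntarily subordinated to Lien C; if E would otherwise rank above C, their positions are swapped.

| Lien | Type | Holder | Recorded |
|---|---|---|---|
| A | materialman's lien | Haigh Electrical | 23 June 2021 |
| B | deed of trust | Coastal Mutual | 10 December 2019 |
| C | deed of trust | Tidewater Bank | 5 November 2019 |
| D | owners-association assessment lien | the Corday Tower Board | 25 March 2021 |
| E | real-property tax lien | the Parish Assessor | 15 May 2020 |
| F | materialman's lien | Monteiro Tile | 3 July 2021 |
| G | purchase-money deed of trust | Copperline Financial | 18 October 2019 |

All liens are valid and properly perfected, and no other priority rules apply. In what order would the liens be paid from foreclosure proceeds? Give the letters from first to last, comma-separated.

First, effective dates: G was recorded 101 days after the deed — beyond 21 days — so no relation-back applies.
E is a real-property tax lien, so it outranks all other liens regardless of date.
Ordering the rest by effective date: G (18 October 2019), C (5 November 2019), B (10 December 2019), D (25 March 2021), A (23 June 2021), F (3 July 2021).
The subordination applies — E was senior to C — so E and C swap.

C, G, E, B, D, A, F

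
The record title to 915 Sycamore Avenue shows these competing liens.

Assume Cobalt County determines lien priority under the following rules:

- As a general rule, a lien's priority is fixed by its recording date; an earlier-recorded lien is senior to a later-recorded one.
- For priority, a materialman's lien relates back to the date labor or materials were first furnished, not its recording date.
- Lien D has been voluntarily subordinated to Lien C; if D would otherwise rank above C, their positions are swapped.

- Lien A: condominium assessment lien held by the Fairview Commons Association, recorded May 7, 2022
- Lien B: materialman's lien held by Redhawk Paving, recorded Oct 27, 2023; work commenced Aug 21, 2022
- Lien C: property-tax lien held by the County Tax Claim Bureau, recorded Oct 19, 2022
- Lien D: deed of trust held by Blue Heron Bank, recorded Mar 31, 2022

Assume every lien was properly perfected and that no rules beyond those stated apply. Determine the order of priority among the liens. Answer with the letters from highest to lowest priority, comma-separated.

C, A, B, D

Effective dates: B's effective date is Aug 21, 2022, when work began.
Ordering by effective date: D (Mar 31, 2022), A (May 7, 2022), B (Aug 21, 2022), C (Oct 19, 2022).
D would otherwise be senior to C, so under the subordination agreement D and C exchange positions.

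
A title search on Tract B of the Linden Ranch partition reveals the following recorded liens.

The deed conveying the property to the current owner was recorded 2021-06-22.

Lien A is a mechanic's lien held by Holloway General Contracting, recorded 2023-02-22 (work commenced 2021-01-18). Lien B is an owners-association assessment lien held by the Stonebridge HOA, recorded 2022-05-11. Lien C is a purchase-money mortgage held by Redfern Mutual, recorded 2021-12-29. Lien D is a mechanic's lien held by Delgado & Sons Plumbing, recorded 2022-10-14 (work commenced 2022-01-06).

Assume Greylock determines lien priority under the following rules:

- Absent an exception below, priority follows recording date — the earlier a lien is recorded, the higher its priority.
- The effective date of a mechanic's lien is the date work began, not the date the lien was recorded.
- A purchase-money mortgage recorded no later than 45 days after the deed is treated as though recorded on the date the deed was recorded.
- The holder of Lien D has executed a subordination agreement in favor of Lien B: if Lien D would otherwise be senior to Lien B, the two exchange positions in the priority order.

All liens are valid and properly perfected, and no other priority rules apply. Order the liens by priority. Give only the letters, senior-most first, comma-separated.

First, effective dates: A relates back to 2021-01-18 (work commenced); C missed the 45-day window (190 days after the deed), so its recording date stands; D's effective date is 2022-01-06, when work began.
By effective date, earliest first: A (2021-01-18), C (2021-12-29), D (2022-01-06), B (2022-05-11).
The subordination applies — D was senior to B — so D and B swap.

A, C, B, D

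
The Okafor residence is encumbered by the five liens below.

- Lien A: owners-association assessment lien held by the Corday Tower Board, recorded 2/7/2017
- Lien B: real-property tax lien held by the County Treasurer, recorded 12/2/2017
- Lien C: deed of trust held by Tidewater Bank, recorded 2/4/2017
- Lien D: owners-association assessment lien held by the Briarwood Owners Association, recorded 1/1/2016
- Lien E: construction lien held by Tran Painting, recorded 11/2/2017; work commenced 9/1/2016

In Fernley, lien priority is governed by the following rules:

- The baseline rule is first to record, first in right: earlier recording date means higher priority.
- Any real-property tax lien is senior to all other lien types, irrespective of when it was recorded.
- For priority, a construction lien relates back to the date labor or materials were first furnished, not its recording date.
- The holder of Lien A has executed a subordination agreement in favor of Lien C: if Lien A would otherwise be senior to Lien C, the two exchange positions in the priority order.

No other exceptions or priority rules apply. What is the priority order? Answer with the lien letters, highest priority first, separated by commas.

Adjusting effective dates: E is treated as recorded 9/1/2016, the work-commencement date.
B, as a real-property tax lien, has superpriority and ranks first.
The other liens, earliest effective date first: D (1/1/2016), E (9/1/2016), C (2/4/2017), A (2/7/2017).
A is already junior to C, so the subordination agreement changes nothing.

B, D, E, C, A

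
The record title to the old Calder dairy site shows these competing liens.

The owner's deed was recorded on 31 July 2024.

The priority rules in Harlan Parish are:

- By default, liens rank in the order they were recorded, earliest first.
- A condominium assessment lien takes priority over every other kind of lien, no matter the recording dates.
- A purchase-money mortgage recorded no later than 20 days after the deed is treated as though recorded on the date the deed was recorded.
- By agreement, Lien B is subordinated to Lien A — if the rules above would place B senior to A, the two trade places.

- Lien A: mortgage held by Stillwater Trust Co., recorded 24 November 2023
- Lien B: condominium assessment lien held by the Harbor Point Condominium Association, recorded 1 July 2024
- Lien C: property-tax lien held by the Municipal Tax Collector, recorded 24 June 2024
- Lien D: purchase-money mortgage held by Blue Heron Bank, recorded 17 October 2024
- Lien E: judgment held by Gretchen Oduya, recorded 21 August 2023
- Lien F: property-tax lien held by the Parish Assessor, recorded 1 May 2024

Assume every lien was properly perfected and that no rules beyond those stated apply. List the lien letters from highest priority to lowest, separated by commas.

A, E, B, F, C, D

First, effective dates: D missed the 20-day window (78 days after the deed), so its recording date stands.
B is a condominium assessment lien and takes priority over every other lien.
The other liens, earliest effective date first: E (21 August 2023), A (24 November 2023), F (1 May 2024), C (24 June 2024), D (17 October 2024).
Because B would otherwise rank above A, the subordination swaps them.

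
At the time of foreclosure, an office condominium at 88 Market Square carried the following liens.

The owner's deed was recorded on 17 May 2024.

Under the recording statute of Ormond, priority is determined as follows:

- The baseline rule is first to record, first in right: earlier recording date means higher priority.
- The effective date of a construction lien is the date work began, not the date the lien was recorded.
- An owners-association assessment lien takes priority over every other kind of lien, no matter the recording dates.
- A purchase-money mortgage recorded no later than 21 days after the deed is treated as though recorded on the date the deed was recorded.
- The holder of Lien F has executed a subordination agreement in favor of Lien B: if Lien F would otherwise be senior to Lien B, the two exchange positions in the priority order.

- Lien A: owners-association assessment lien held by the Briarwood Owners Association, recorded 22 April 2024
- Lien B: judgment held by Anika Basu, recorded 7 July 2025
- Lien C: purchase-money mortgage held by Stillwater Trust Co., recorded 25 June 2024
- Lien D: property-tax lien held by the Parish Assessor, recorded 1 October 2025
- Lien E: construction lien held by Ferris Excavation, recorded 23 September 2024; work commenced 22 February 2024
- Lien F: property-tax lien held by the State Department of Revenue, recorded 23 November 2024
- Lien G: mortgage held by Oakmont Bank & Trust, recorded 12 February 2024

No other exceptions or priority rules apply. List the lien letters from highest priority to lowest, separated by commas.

A, G, E, C, B, F, D

Adjusting effective dates: C was recorded 39 days after the deed — beyond 21 days — so no relation-back applies; E's effective date is 22 February 2024, when work began.
A is an owners-association assessment lien and takes priority over every other lien.
Ordering the rest by effective date: G (12 February 2024), E (22 February 2024), C (25 June 2024), F (23 November 2024), B (7 July 2025), D (1 October 2025).
Because F would otherwise rank above B, the subordination swaps them.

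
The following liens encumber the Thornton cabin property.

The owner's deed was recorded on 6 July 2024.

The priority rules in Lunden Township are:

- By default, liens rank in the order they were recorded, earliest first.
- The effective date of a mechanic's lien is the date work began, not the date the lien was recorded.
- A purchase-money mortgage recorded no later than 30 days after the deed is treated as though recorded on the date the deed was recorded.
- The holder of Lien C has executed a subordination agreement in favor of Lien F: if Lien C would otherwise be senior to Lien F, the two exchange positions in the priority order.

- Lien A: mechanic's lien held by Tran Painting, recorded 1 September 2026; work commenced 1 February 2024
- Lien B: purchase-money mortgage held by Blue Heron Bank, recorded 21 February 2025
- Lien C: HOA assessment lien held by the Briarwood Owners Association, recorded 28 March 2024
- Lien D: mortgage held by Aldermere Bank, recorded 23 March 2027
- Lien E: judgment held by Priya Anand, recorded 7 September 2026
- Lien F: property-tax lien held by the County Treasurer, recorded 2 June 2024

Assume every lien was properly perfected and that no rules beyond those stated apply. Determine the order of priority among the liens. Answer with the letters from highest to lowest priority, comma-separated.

A, F, C, B, E, D

Effective dates: A is treated as recorded 1 February 2024, the work-commencement date; B was recorded 230 days after the deed, outside the 30-day window, so it keeps its recording date.
By effective date: A (1 February 2024), C (28 March 2024), F (2 June 2024), B (21 February 2025), E (7 September 2026), D (23 March 2027).
C would otherwise be senior to F, so under the subordination agreement C and F exchange positions.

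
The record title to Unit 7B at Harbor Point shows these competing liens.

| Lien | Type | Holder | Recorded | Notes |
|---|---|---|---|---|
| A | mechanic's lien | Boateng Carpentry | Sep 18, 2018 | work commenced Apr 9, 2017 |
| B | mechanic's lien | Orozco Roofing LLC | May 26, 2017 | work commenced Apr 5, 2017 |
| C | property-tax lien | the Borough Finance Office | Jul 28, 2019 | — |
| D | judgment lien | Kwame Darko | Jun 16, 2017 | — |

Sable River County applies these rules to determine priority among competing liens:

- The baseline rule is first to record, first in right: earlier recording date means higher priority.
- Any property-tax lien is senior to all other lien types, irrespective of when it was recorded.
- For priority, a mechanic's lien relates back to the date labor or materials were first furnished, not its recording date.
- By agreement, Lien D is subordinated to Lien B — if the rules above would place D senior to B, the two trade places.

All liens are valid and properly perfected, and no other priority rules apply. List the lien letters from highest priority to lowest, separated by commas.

First, effective dates: A is treated as recorded Apr 9, 2017, the work-commencement date; B's effective date is Apr 5, 2017, when work began.
C is a property-tax lien, so it outranks all other liens regardless of date.
The other liens, earliest effective date first: B (Apr 5, 2017), A (Apr 9, 2017), D (Jun 16, 2017).
Since D is not senior to B, the subordination leaves the order unchanged.

C, B, A, D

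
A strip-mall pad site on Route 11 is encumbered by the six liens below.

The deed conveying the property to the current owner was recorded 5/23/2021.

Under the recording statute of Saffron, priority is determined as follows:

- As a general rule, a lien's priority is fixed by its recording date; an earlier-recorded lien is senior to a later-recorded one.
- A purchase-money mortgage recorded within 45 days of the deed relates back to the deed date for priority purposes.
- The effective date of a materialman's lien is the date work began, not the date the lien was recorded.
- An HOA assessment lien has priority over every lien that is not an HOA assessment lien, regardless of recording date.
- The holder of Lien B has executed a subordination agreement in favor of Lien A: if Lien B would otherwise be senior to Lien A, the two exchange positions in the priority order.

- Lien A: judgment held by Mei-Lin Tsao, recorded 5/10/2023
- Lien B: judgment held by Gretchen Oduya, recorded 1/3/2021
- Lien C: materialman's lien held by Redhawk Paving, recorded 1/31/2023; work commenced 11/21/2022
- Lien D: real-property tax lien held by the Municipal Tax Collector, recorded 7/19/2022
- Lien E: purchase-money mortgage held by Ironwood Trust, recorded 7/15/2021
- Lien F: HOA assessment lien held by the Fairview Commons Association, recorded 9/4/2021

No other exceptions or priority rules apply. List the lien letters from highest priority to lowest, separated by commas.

Effective dates: C relates back to 11/21/2022 (work commenced); E missed the 45-day window (53 days after the deed), so its recording date stands.
As an HOA assessment lien, F is senior to every other lien.
Remaining liens by effective date: B (1/3/2021), E (7/15/2021), D (7/19/2022), C (11/21/2022), A (5/10/2023).
Because B would otherwise rank above A, the subordination swaps them.

F, A, E, D, C, B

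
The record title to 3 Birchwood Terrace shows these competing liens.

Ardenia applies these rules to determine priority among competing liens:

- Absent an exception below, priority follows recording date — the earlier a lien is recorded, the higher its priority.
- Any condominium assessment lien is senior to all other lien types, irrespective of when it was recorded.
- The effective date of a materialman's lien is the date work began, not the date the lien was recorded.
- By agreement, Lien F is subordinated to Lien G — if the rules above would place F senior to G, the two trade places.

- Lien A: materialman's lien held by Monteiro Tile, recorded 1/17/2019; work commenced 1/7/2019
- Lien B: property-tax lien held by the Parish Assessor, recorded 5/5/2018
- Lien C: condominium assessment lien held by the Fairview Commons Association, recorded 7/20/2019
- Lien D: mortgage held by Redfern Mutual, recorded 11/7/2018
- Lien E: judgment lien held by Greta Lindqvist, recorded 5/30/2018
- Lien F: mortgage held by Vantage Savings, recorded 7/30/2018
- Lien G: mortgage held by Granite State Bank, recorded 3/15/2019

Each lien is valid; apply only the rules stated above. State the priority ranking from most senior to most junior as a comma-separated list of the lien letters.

C, B, E, G, D, A, F

Adjusting effective dates: A is treated as recorded 1/7/2019, the work-commencement date.
C is a condominium assessment lien, so it outranks all other liens regardless of date.
Remaining liens by effective date: B (5/5/2018), E (5/30/2018), F (7/30/2018), D (11/7/2018), A (1/7/2019), G (3/15/2019).
Because F would otherwise rank above G, the subordination swaps them.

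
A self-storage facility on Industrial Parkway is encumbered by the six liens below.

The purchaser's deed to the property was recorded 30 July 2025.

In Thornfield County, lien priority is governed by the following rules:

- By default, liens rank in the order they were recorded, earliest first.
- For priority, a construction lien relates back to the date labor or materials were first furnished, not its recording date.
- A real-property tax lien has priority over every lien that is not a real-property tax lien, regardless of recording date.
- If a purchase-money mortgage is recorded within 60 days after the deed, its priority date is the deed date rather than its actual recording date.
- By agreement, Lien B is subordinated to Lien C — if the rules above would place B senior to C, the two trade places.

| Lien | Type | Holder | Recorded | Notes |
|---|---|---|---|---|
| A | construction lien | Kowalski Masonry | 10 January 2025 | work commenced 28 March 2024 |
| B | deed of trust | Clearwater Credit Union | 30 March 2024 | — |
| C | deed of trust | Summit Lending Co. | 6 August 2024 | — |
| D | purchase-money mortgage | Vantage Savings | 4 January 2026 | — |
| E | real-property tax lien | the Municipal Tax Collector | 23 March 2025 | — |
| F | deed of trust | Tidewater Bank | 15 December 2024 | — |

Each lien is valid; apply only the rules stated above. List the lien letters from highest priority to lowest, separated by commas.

First, effective dates: A's effective date is 28 March 2024, when work began; D was recorded 158 days after the deed, outside the 60-day window, so it keeps its recording date.
E is a real-property tax lien, so it outranks all other liens regardless of date.
Ordering the rest by effective date: A (28 March 2024), B (30 March 2024), C (6 August 2024), F (15 December 2024), D (4 January 2026).
B would otherwise be senior to C, so under the subordination agreement B and C exchange positions.

E, A, C, B, F, D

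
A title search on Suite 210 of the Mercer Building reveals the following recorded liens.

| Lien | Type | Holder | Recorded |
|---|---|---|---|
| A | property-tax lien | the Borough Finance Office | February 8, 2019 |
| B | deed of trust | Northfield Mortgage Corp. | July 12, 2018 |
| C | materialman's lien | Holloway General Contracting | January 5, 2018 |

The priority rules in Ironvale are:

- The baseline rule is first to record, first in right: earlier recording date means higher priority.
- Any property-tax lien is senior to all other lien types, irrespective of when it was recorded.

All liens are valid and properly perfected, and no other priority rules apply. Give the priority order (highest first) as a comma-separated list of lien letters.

A, C, B

A is a property-tax lien, so it outranks all other liens regardless of date.
Remaining liens by effective date: C (January 5, 2018), B (July 12, 2018).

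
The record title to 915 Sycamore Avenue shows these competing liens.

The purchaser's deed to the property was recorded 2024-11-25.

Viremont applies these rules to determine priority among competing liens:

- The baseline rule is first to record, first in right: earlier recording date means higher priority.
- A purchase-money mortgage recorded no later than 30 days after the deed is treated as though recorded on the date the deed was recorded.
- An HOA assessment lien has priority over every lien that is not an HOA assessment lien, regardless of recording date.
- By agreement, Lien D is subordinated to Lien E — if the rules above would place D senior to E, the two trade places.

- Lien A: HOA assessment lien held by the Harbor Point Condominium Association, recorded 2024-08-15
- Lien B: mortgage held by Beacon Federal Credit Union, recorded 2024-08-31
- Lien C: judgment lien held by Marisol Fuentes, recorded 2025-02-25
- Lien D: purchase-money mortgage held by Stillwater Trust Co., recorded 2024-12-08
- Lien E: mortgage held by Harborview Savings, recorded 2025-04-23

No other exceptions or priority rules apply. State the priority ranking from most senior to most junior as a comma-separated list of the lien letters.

A, B, E, C, D

Effective dates after the stated exceptions: D relates back to the deed date 2024-11-25.
As an HOA assessment lien, A is senior to every other lien.
Remaining liens by effective date: B (2024-08-31), D (2024-11-25), C (2025-02-25), E (2025-04-23).
Because D would otherwise rank above E, the subordination swaps them.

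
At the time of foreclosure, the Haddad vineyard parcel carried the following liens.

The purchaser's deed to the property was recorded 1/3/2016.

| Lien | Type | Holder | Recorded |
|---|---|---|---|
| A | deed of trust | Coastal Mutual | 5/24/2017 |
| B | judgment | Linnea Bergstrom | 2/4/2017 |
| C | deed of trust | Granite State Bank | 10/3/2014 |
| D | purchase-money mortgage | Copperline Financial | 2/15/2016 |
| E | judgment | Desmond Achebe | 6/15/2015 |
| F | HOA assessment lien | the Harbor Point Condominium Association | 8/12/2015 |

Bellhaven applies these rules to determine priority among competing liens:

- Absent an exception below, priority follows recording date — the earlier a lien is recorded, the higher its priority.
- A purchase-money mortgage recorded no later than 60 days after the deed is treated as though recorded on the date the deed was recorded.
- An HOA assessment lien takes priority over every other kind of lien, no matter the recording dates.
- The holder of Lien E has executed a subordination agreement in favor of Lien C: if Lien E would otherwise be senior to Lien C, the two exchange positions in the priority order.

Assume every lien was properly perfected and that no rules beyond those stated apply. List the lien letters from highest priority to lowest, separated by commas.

F, C, E, D, B, A

Adjusting effective dates: D relates back to the deed date 1/3/2016.
As an HOA assessment lien, F is senior to every other lien.
Ordering the rest by effective date: C (10/3/2014), E (6/15/2015), D (1/3/2016), B (2/4/2017), A (5/24/2017).
Since E is not senior to C, the subordination leaves the order unchanged.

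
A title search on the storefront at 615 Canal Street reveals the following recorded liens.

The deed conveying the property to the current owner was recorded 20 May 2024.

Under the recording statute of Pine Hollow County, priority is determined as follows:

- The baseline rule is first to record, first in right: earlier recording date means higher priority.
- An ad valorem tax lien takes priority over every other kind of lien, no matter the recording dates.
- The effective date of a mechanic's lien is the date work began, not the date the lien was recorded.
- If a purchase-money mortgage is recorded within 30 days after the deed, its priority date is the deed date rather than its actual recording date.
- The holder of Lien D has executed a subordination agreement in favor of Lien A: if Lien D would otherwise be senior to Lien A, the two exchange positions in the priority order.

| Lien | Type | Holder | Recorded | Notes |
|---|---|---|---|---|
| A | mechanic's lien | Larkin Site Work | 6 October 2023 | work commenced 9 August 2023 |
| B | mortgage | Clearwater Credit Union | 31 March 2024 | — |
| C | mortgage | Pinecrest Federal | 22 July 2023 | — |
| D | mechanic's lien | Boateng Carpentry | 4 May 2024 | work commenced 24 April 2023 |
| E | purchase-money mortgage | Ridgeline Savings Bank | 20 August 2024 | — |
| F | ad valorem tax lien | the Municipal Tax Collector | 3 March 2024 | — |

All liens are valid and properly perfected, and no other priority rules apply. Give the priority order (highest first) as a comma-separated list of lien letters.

Effective dates after the stated exceptions: A is treated as recorded 9 August 2023, the work-commencement date; D relates back to 24 April 2023 (work commenced); E was recorded 92 days after the deed, outside the 30-day window, so it keeps its recording date.
F is an ad valorem tax lien, so it outranks all other liens regardless of date.
Remaining liens by effective date: D (24 April 2023), C (22 July 2023), A (9 August 2023), B (31 March 2024), E (20 August 2024).
The subordination applies — D was senior to A — so D and A swap.

F, A, C, D, B, E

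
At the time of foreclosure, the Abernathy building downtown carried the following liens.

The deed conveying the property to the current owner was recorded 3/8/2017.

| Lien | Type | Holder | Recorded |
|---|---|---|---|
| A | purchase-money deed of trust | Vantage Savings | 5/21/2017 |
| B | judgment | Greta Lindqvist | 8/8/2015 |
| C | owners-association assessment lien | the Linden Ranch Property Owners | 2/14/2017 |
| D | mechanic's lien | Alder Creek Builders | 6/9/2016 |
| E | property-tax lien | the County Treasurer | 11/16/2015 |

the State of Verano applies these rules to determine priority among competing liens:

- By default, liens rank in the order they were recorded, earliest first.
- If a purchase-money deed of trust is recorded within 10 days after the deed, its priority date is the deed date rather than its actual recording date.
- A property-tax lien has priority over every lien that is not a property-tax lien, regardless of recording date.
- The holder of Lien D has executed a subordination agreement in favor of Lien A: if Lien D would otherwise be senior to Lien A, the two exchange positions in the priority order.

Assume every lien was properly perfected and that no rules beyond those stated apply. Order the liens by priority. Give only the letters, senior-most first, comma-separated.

E, B, A, C, D

First, effective dates: A was recorded 74 days after the deed, outside the 10-day window, so it keeps its recording date.
E is a property-tax lien and takes priority over every other lien.
Among the remaining liens, by effective date: B (8/8/2015), D (6/9/2016), C (2/14/2017), A (5/21/2017).
The subordination applies — D was senior to A — so D and A swap.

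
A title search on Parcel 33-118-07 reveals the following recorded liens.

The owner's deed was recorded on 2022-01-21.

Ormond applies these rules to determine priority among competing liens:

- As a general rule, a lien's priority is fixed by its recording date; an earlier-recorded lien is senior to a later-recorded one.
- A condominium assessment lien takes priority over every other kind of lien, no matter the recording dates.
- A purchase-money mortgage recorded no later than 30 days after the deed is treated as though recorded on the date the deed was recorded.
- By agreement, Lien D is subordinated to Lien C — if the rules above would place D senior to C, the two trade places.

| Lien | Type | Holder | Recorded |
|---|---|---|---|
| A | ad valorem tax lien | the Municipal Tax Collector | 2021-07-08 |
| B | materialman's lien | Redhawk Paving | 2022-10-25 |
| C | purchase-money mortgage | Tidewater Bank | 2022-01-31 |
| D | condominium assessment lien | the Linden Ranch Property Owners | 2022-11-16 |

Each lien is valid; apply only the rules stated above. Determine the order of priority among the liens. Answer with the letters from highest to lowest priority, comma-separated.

Adjusting effective dates: C was recorded within the 30-day window, so its effective date is the deed date 2022-01-21.
D is a condominium assessment lien, so it outranks all other liens regardless of date.
Remaining liens by effective date: A (2021-07-08), C (2022-01-21), B (2022-10-25).
Because D would otherwise rank above C, the subordination swaps them.

C, A, D, B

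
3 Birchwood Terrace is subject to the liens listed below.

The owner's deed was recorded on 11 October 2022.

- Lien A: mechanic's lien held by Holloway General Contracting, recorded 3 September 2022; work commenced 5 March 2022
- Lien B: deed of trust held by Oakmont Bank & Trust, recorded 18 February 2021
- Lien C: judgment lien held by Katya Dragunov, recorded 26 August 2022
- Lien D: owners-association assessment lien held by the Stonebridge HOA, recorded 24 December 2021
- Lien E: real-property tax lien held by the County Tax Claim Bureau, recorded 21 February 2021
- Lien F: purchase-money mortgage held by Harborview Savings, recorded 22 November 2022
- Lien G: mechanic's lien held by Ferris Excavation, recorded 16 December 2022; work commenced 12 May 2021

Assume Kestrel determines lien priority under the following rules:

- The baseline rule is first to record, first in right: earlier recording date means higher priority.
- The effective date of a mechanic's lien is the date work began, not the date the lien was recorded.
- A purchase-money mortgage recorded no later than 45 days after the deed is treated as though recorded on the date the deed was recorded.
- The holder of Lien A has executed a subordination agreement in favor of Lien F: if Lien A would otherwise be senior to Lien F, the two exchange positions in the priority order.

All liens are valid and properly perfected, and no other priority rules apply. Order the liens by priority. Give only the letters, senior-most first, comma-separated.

B, E, G, D, F, C, A

Effective dates after the stated exceptions: A is treated as recorded 5 March 2022, the work-commencement date; F's effective date is the deed date, 11 October 2022; G relates back to 12 May 2021 (work commenced).
By effective date: B (18 February 2021), E (21 February 2021), G (12 May 2021), D (24 December 2021), A (5 March 2022), C (26 August 2022), F (11 October 2022).
A would otherwise be senior to F, so under the subordination agreement A and F exchange positions.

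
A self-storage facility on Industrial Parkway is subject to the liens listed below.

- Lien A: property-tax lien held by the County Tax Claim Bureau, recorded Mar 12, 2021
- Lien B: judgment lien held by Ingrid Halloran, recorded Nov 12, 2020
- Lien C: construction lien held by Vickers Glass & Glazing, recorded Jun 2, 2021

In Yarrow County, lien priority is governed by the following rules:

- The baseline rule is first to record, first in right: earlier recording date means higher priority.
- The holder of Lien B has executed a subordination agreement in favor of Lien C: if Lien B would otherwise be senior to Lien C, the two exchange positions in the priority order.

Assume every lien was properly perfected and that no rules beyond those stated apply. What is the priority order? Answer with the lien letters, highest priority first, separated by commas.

By effective date: B (Nov 12, 2020), A (Mar 12, 2021), C (Jun 2, 2021).
B is senior to C before the subordination, so the two trade places.

C, A, B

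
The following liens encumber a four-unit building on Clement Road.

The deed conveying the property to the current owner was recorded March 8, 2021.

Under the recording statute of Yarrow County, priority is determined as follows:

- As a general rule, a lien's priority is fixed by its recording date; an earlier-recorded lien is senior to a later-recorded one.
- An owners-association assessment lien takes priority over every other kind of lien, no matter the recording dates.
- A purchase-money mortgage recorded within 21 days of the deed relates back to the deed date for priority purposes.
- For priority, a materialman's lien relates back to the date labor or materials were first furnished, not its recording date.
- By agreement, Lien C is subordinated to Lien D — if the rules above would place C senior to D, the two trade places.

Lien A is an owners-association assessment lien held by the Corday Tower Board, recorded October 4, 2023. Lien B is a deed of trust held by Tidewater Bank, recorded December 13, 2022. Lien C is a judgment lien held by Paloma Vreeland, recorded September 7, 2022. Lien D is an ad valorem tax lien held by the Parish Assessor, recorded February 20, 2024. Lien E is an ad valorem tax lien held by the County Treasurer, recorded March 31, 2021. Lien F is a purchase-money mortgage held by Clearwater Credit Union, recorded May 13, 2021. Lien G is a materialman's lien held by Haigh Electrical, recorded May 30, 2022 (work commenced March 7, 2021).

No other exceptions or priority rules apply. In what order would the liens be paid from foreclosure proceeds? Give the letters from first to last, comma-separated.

First, effective dates: F missed the 21-day window (66 days after the deed), so its recording date stands; G is treated as recorded March 7, 2021, the work-commencement date.
As an owners-association assessment lien, A is senior to every other lien.
The other liens, earliest effective date first: G (March 7, 2021), E (March 31, 2021), F (May 13, 2021), C (September 7, 2022), B (December 13, 2022), D (February 20, 2024).
C would otherwise be senior to D, so under the subordination agreement C and D exchange positions.

A, G, E, F, D, B, C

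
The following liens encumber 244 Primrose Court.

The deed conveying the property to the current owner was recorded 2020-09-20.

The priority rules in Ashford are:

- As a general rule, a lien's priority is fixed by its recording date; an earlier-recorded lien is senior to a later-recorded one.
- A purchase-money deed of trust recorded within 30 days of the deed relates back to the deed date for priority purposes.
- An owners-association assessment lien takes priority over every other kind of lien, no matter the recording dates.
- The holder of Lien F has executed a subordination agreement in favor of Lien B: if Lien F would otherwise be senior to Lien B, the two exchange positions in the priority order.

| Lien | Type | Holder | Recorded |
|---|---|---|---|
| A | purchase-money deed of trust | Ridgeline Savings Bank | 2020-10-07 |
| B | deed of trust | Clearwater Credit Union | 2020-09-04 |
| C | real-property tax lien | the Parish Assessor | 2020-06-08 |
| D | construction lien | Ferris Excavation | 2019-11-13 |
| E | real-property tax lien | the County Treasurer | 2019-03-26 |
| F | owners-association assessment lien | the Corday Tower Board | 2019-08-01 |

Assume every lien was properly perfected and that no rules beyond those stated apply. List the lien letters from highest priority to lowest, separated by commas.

Adjusting effective dates: A was recorded within the 30-day window, so its effective date is the deed date 2020-09-20.
F is an owners-association assessment lien and takes priority over every other lien.
The other liens, earliest effective date first: E (2019-03-26), D (2019-11-13), C (2020-06-08), B (2020-09-04), A (2020-09-20).
Because F would otherwise rank above B, the subordination swaps them.

B, E, D, C, F, A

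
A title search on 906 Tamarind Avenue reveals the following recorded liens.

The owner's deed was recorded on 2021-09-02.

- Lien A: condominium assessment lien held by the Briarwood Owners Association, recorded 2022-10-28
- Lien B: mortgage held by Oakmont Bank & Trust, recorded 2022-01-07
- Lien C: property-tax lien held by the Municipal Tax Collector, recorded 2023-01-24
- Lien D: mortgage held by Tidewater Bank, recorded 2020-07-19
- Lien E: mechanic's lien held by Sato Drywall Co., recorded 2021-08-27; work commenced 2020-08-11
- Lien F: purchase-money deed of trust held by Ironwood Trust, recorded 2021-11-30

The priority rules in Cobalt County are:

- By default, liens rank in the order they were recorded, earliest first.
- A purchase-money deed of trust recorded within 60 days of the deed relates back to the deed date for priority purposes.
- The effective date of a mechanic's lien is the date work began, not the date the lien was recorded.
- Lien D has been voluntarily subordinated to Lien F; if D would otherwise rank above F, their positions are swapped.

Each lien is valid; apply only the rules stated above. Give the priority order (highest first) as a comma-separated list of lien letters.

F, E, D, B, A, C

Effective dates: E's effective date is 2020-08-11, when work began; F missed the 60-day window (89 days after the deed), so its recording date stands.
Sorted by effective date: D (2020-07-19), E (2020-08-11), F (2021-11-30), B (2022-01-07), A (2022-10-28), C (2023-01-24).
D is senior to F before the subordination, so the two trade places.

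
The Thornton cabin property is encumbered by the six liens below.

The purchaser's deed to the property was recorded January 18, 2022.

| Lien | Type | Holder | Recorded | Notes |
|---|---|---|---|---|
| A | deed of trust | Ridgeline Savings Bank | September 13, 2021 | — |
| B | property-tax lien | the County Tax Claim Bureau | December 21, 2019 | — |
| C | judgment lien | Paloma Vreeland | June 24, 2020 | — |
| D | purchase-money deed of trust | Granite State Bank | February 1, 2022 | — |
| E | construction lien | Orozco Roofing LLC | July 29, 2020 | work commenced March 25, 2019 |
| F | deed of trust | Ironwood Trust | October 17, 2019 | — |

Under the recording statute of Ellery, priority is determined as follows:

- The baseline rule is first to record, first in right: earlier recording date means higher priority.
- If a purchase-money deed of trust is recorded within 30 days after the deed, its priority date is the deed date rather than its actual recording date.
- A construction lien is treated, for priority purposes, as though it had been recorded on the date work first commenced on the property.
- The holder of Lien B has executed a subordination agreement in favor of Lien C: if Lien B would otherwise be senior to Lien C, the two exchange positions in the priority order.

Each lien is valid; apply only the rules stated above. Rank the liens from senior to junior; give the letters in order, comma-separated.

Effective dates: D was recorded within the 30-day window, so its effective date is the deed date January 18, 2022; E relates back to March 25, 2019 (work commenced).
By effective date, earliest first: E (March 25, 2019), F (October 17, 2019), B (December 21, 2019), C (June 24, 2020), A (September 13, 2021), D (January 18, 2022).
B would otherwise be senior to C, so under the subordination agreement B and C exchange positions.

E, F, C, B, A, D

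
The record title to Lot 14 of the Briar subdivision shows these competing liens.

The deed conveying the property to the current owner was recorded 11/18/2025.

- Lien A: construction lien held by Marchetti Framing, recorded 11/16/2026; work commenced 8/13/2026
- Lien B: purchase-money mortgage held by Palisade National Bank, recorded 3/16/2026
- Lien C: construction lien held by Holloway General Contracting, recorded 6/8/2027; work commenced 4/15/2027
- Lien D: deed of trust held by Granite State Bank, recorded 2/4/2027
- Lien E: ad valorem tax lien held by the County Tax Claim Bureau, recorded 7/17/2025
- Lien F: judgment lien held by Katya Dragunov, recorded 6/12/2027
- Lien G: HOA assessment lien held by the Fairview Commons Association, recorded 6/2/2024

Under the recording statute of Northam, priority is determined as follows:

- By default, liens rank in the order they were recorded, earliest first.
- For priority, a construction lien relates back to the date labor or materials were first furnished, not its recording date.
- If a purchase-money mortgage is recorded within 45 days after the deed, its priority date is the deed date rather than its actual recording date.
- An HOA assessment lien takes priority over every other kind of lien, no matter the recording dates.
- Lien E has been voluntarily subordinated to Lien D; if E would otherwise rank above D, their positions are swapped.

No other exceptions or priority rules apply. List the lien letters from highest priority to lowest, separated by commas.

G, D, B, A, E, C, F

Effective dates: A relates back to 8/13/2026 (work commenced); B missed the 45-day window (118 days after the deed), so its recording date stands; C relates back to 4/15/2027 (work commenced).
G is an HOA assessment lien and takes priority over every other lien.
Remaining liens by effective date: E (7/17/2025), B (3/16/2026), A (8/13/2026), D (2/4/2027), C (4/15/2027), F (6/12/2027).
E is senior to D before the subordination, so the two trade places.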